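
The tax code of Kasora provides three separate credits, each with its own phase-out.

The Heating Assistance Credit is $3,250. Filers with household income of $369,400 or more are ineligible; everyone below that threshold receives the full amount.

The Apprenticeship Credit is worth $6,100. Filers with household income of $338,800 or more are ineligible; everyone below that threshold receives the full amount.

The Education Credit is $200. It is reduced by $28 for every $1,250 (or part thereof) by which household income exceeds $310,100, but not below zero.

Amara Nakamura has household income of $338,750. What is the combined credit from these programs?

Heating Assistance Credit: $338,750 is below the $369,400 cutoff, so the full $3,250 applies.
Apprenticeship Credit: $338,750 is below the $338,800 cutoff, so the full $6,100 applies.
Education Credit: income exceeds $310,100 by $28,650 → 23 increments × $28 = $644 ≥ base, so the credit is $0.
Total: $3,250 + $6,100 + $0 = $9,350.

$9,350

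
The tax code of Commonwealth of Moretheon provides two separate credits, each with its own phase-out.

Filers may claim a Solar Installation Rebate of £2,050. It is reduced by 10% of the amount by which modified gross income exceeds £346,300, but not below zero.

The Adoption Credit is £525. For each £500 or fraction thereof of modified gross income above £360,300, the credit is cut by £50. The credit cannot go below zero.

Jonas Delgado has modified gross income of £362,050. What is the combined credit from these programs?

Solar Installation Rebate: 10% of the £15,750 excess over £346,300 is £1,575; credit = £2,050 − £1,575 = £475.
Adoption Credit: income exceeds £360,300 by £1,750, which is 4 full-or-partial £500 increments; reduction = 4 × £50 = £200, leaving £325.
Total: £475 + £325 = £800.

£800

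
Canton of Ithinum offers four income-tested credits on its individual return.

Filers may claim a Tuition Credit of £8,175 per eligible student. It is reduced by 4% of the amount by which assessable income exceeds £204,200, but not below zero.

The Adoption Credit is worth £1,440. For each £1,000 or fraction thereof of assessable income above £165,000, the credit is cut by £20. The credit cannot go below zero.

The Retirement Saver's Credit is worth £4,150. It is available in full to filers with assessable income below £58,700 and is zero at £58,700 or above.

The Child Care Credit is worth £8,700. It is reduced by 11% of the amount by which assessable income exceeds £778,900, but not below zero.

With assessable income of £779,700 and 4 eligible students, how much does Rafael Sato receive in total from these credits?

Tuition Credit: base = 4 × £8,175 = £32,700. 4% of the £575,500 excess over £204,200 is £23,020; credit = £32,700 − £23,020 = £9,680.
Adoption Credit: income exceeds £165,000 by £614,700 → 615 increments × £20 = £12,300 ≥ base, so the credit is £0.
Retirement Saver's Credit: £779,700 meets or exceeds the £58,700 cutoff, so the credit is £0.
Child Care Credit: 11% of the £800 excess over £778,900 is £88; credit = £8,700 − £88 = £8,612.
Total: £9,680 + £0 + £0 + £8,612 = £18,292.

£18,292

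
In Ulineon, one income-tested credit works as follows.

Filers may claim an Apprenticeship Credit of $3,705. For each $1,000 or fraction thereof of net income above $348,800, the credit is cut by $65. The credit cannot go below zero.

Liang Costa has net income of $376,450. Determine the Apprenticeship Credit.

Apprenticeship Credit: income exceeds $348,800 by $27,650, which is 28 full-or-partial $1,000 increments; reduction = 28 × $65 = $1,820, leaving $1,885.

$1,885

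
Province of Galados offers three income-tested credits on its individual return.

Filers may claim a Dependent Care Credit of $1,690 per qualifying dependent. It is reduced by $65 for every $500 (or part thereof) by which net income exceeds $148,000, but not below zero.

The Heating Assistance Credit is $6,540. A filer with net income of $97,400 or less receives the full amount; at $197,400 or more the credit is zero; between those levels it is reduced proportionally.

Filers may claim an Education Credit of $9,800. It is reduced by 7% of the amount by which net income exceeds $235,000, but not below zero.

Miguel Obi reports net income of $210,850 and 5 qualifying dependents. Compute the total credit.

Dependent Care Credit: base = 5 × $1,690 = $8,450. income exceeds $148,000 by $62,850, which is 126 full-or-partial $500 increments; reduction = 126 × $65 = $8,190, leaving $260.
Heating Assistance Credit: $210,850 is at or above $197,400, so the credit is $0.
Education Credit: $210,850 is at or below the $235,000 threshold, so the full $9,800 applies.
Total: $260 + $0 + $9,800 = $10,060.

$10,060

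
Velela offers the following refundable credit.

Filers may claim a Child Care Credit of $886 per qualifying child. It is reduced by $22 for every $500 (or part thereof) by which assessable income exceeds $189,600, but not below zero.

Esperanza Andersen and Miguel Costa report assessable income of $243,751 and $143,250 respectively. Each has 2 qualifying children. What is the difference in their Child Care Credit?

$1,772

Esperanza ($243,751): Child Care Credit: base = 2 × $886 = $1,772. income exceeds $189,600 by $54,151 → 109 increments × $22 = $2,398 ≥ base, so the credit is $0.
Miguel ($143,250): Child Care Credit: base = 2 × $886 = $1,772. $143,250 is at or below the $189,600 threshold, so the full $1,772 applies.
Difference: |$0 − $1,772| = $1,772.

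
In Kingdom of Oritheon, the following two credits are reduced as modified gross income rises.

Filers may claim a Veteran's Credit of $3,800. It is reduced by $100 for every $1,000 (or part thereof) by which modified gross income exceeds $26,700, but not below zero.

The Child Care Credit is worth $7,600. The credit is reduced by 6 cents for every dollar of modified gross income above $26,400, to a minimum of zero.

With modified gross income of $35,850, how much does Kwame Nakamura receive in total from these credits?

$9,833

Veteran's Credit: income exceeds $26,700 by $9,150, which is 10 full-or-partial $1,000 increments; reduction = 10 × $100 = $1,000, leaving $2,800.
Child Care Credit: 6% of the $9,450 excess over $26,400 is $567; credit = $7,600 − $567 = $7,033.
Total: $2,800 + $7,033 = $9,833.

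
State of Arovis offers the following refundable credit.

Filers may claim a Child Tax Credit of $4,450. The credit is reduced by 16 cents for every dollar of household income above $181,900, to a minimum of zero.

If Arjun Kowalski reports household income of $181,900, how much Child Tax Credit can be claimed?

$4,450

Child Tax Credit: $181,900 is at or below the $181,900 threshold, so the full $4,450 applies.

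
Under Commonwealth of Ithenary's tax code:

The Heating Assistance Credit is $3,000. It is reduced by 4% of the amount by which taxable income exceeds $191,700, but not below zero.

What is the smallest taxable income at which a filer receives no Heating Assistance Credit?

The credit falls by 4% of each dollar above $191,700, so it reaches zero when the excess is $3,000 / 4% = $75,000: income = $191,700 + $75,000 = $266,700.

$266,700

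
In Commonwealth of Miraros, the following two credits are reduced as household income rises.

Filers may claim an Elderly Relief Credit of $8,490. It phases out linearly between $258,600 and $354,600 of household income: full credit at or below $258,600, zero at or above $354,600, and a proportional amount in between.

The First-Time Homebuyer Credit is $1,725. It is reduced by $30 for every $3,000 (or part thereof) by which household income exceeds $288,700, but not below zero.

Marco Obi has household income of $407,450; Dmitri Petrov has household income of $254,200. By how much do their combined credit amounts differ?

$9,690

Marco ($407,450): Elderly Relief Credit: $407,450 is at or above $354,600, so the credit is $0. First-Time Homebuyer Credit: income exceeds $288,700 by $118,750, which is 40 full-or-partial $3,000 increments; reduction = 40 × $30 = $1,200, leaving $525. total $0 + $525 = $525
Dmitri ($254,200): Elderly Relief Credit: $254,200 is at or below the $258,600 threshold, so the full $8,490 applies. First-Time Homebuyer Credit: $254,200 is at or below the $288,700 threshold, so the full $1,725 applies. total $8,490 + $1,725 = $10,215
Difference: |$525 − $10,215| = $9,690.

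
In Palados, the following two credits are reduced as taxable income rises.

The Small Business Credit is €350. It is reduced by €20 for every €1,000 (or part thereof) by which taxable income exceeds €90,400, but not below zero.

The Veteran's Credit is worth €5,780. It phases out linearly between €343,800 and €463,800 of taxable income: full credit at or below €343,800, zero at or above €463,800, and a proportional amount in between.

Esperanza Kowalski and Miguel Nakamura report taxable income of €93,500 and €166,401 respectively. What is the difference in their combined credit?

€270

Esperanza (€93,500): Small Business Credit: income exceeds €90,400 by €3,100, which is 4 full-or-partial €1,000 increments; reduction = 4 × €20 = €80, leaving €270. Veteran's Credit: €93,500 is at or below the €343,800 threshold, so the full €5,780 applies. total €270 + €5,780 = €6,050
Miguel (€166,401): Small Business Credit: income exceeds €90,400 by €76,001 → 77 increments × €20 = €1,540 ≥ base, so the credit is €0. Veteran's Credit: €166,401 is at or below the €343,800 threshold, so the full €5,780 applies. total €0 + €5,780 = €5,780
Difference: |€6,050 − €5,780| = €270.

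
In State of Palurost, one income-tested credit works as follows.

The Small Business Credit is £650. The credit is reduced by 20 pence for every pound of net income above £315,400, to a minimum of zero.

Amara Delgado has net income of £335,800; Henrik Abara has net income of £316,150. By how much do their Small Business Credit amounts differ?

Amara (£335,800): Small Business Credit: 20% of the £20,400 excess over £315,400 is £4,080 ≥ base, so the credit is £0.
Henrik (£316,150): Small Business Credit: 20% of the £750 excess over £315,400 is £150; credit = £650 − £150 = £500.
Difference: |£0 − £500| = £500.

£500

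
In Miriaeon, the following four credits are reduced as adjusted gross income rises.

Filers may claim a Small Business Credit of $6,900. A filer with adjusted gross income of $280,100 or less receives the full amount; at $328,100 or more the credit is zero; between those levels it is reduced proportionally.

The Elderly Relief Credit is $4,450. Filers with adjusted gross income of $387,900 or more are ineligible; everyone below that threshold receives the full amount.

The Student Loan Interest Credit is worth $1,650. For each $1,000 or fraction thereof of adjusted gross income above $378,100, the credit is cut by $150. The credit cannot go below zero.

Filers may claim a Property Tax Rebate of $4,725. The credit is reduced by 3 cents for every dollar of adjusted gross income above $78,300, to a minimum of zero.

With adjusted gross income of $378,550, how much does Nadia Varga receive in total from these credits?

Small Business Credit: $378,550 is at or above $328,100, so the credit is $0.
Elderly Relief Credit: $378,550 is below the $387,900 cutoff, so the full $4,450 applies.
Student Loan Interest Credit: income exceeds $378,100 by $450, which is 1 full-or-partial $1,000 increment; reduction = 1 × $150 = $150, leaving $1,500.
Property Tax Rebate: 3% of the $300,250 excess over $78,300 is $9,007.50 ≥ base, so the credit is $0.
Total: $0 + $4,450 + $1,500 + $0 = $5,950.

$5,950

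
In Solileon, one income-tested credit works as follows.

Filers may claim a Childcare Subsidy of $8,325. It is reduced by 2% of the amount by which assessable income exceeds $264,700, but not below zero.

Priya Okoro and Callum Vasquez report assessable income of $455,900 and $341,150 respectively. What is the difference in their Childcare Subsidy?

Priya ($455,900): Childcare Subsidy: 2% of the $191,200 excess over $264,700 is $3,824; credit = $8,325 − $3,824 = $4,501.
Callum ($341,150): Childcare Subsidy: 2% of the $76,450 excess over $264,700 is $1,529; credit = $8,325 − $1,529 = $6,796.
Difference: |$4,501 − $6,796| = $2,295.

$2,295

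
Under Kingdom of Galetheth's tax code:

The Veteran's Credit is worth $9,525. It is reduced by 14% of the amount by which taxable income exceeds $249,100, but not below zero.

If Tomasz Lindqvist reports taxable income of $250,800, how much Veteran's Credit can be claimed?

Veteran's Credit: 14% of the $1,700 excess over $249,100 is $238; credit = $9,525 − $238 = $9,287.

$9,287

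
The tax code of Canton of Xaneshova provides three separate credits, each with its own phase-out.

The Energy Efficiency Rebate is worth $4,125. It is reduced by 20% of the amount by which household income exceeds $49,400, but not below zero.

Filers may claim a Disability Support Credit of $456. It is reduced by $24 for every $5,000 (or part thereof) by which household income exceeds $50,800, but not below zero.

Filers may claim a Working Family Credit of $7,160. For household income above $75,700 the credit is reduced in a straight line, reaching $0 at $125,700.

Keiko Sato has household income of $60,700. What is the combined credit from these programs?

$9,433

Energy Efficiency Rebate: 20% of the $11,300 excess over $49,400 is $2,260; credit = $4,125 − $2,260 = $1,865.
Disability Support Credit: income exceeds $50,800 by $9,900, which is 2 full-or-partial $5,000 increments; reduction = 2 × $24 = $48, leaving $408.
Working Family Credit: $60,700 is at or below the $75,700 threshold, so the full $7,160 applies.
Total: $1,865 + $408 + $7,160 = $9,433.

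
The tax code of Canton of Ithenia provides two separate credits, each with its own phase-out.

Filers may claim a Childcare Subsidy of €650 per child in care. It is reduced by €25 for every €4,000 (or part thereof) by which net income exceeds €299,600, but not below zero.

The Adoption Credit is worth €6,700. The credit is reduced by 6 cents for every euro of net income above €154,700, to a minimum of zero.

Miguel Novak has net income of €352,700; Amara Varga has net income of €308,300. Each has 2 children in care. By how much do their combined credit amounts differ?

€275

Miguel (€352,700): Childcare Subsidy: base = 2 × €650 = €1,300. income exceeds €299,600 by €53,100, which is 14 full-or-partial €4,000 increments; reduction = 14 × €25 = €350, leaving €950. Adoption Credit: 6% of the €198,000 excess over €154,700 is €11,880 ≥ base, so the credit is €0. total €950 + €0 = €950
Amara (€308,300): Childcare Subsidy: base = 2 × €650 = €1,300. income exceeds €299,600 by €8,700, which is 3 full-or-partial €4,000 increments; reduction = 3 × €25 = €75, leaving €1,225. Adoption Credit: 6% of the €153,600 excess over €154,700 is €9,216 ≥ base, so the credit is €0. total €1,225 + €0 = €1,225
Difference: |€950 − €1,225| = €275.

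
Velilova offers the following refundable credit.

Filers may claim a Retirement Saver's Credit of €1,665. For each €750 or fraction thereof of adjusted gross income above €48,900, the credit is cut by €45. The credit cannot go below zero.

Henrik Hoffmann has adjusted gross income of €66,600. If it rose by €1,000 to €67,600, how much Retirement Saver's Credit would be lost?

€45

At €66,600 — income exceeds €48,900 by €17,700, which is 24 full-or-partial €750 increments; reduction = 24 × €45 = €1,080, leaving €585.
At €67,600 — income exceeds €48,900 by €18,700, which is 25 full-or-partial €750 increments; reduction = 25 × €45 = €1,125, leaving €540.
Lost: €585 − €540 = €45.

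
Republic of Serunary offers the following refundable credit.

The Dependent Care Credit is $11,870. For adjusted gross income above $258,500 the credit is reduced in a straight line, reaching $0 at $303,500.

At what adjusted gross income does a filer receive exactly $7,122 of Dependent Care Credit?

$276,500

$7,122 is 7,122/11,870 of the full $11,870, so 4,748/11,870 of the $45,000 range has been used: income = $258,500 + $45,000 × 4,748/11,870 = $276,500.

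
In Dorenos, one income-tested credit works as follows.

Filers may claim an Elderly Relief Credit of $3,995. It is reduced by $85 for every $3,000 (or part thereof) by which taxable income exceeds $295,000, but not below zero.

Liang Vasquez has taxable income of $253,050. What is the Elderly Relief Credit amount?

$3,995

Elderly Relief Credit: $253,050 is at or below the $295,000 threshold, so the full $3,995 applies.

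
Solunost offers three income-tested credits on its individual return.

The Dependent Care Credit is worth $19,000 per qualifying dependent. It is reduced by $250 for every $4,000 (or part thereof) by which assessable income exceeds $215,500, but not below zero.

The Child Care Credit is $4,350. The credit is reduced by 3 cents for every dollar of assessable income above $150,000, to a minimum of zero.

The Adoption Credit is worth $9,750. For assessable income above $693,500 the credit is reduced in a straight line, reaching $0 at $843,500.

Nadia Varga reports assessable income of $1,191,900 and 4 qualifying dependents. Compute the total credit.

Dependent Care Credit: base = 4 × $19,000 = $76,000. income exceeds $215,500 by $976,400, which is 245 full-or-partial $4,000 increments; reduction = 245 × $250 = $61,250, leaving $14,750.
Child Care Credit: 3% of the $1,041,900 excess over $150,000 is $31,257 ≥ base, so the credit is $0.
Adoption Credit: $1,191,900 is at or above $843,500, so the credit is $0.
Total: $14,750 + $0 + $0 = $14,750.

$14,750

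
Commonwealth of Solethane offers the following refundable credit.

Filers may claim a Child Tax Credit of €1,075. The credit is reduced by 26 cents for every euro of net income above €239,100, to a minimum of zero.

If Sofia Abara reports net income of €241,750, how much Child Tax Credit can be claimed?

€386

Child Tax Credit: 26% of the €2,650 excess over €239,100 is €689; credit = €1,075 − €689 = €386.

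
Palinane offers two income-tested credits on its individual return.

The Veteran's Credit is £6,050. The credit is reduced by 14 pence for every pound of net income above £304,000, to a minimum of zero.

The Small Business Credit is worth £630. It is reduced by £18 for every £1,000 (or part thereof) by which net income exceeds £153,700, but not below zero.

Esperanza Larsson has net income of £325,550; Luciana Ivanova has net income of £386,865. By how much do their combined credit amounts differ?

Esperanza (£325,550): Veteran's Credit: 14% of the £21,550 excess over £304,000 is £3,017; credit = £6,050 − £3,017 = £3,033. Small Business Credit: income exceeds £153,700 by £171,850 → 172 increments × £18 = £3,096 ≥ base, so the credit is £0. total £3,033 + £0 = £3,033
Luciana (£386,865): Veteran's Credit: 14% of the £82,865 excess over £304,000 is £11,601.10 ≥ base, so the credit is £0. Small Business Credit: income exceeds £153,700 by £233,165 → 234 increments × £18 = £4,212 ≥ base, so the credit is £0. total £0 + £0 = £0
Difference: |£3,033 − £0| = £3,033.

£3,033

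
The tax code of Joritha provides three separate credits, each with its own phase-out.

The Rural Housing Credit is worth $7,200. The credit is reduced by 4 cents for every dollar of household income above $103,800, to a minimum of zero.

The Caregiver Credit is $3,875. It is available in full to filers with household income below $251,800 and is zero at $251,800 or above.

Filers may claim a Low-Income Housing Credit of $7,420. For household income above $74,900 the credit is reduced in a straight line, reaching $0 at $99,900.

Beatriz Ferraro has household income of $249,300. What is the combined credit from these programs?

$5,255

Rural Housing Credit: 4% of the $145,500 excess over $103,800 is $5,820; credit = $7,200 − $5,820 = $1,380.
Caregiver Credit: $249,300 is below the $251,800 cutoff, so the full $3,875 applies.
Low-Income Housing Credit: $249,300 is at or above $99,900, so the credit is $0.
Total: $1,380 + $3,875 + $0 = $5,255.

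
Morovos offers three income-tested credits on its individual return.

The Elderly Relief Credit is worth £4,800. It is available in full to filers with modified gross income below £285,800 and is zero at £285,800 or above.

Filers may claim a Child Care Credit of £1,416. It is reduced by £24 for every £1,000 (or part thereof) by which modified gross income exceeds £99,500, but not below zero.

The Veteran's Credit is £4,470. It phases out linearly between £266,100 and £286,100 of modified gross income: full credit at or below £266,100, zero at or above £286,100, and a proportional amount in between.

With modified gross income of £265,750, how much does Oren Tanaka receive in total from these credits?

£9,270

Elderly Relief Credit: £265,750 is below the £285,800 cutoff, so the full £4,800 applies.
Child Care Credit: income exceeds £99,500 by £166,250 → 167 increments × £24 = £4,008 ≥ base, so the credit is £0.
Veteran's Credit: £265,750 is at or below the £266,100 threshold, so the full £4,470 applies.
Total: £4,800 + £0 + £4,470 = £9,270.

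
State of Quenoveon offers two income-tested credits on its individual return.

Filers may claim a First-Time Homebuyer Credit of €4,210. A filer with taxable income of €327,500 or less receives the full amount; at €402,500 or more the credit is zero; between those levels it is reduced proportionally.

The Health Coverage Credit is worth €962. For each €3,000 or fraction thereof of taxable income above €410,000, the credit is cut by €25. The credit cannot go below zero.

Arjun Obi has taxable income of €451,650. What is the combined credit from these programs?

€612

First-Time Homebuyer Credit: €451,650 is at or above €402,500, so the credit is €0.
Health Coverage Credit: income exceeds €410,000 by €41,650, which is 14 full-or-partial €3,000 increments; reduction = 14 × €25 = €350, leaving €612.
Total: €0 + €612 = €612.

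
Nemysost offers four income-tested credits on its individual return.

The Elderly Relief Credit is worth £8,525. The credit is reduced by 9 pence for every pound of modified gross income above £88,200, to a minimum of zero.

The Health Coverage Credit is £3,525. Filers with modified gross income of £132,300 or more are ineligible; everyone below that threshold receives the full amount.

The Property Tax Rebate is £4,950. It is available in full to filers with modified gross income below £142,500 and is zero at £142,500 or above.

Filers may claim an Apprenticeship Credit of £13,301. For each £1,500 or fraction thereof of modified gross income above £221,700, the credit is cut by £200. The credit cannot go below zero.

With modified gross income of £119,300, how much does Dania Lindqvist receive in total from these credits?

£27,502

Elderly Relief Credit: 9% of the £31,100 excess over £88,200 is £2,799; credit = £8,525 − £2,799 = £5,726.
Health Coverage Credit: £119,300 is below the £132,300 cutoff, so the full £3,525 applies.
Property Tax Rebate: £119,300 is below the £142,500 cutoff, so the full £4,950 applies.
Apprenticeship Credit: £119,300 is at or below the £221,700 threshold, so the full £13,301 applies.
Total: £5,726 + £3,525 + £4,950 + £13,301 = £27,502.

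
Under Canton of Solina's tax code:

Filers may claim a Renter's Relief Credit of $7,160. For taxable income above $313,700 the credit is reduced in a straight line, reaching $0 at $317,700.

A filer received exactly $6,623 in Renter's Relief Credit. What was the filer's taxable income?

$6,623 is 6,623/7,160 of the full $7,160, so 537/7,160 of the $4,000 range has been used: income = $313,700 + $4,000 × 537/7,160 = $314,000.

$314,000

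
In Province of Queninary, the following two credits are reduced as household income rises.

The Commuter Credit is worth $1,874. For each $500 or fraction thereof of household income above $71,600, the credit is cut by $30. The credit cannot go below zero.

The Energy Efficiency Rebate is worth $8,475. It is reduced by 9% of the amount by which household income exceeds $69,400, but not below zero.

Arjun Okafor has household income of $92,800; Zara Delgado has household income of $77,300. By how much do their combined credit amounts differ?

Arjun ($92,800): Commuter Credit: income exceeds $71,600 by $21,200, which is 43 full-or-partial $500 increments; reduction = 43 × $30 = $1,290, leaving $584. Energy Efficiency Rebate: 9% of the $23,400 excess over $69,400 is $2,106; credit = $8,475 − $2,106 = $6,369. total $584 + $6,369 = $6,953
Zara ($77,300): Commuter Credit: income exceeds $71,600 by $5,700, which is 12 full-or-partial $500 increments; reduction = 12 × $30 = $360, leaving $1,514. Energy Efficiency Rebate: 9% of the $7,900 excess over $69,400 is $711; credit = $8,475 − $711 = $7,764. total $1,514 + $7,764 = $9,278
Difference: |$6,953 − $9,278| = $2,325.

$2,325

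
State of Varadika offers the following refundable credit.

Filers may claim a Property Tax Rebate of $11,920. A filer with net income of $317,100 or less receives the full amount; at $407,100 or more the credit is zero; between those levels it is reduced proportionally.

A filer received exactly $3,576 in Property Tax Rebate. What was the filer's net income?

$3,576 is 3,576/11,920 of the full $11,920, so 8,344/11,920 of the $90,000 range has been used: income = $317,100 + $90,000 × 8,344/11,920 = $380,100.

$380,100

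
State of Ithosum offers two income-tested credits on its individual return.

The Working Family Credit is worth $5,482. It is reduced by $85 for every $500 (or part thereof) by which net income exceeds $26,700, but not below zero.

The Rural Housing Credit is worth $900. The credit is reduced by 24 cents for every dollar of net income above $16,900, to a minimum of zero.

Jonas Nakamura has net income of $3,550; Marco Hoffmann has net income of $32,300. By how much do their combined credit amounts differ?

$1,920

Jonas ($3,550): Working Family Credit: $3,550 is at or below the $26,700 threshold, so the full $5,482 applies. Rural Housing Credit: $3,550 is at or below the $16,900 threshold, so the full $900 applies. total $5,482 + $900 = $6,382
Marco ($32,300): Working Family Credit: income exceeds $26,700 by $5,600, which is 12 full-or-partial $500 increments; reduction = 12 × $85 = $1,020, leaving $4,462. Rural Housing Credit: 24% of the $15,400 excess over $16,900 is $3,696 ≥ base, so the credit is $0. total $4,462 + $0 = $4,462
Difference: |$6,382 − $4,462| = $1,920.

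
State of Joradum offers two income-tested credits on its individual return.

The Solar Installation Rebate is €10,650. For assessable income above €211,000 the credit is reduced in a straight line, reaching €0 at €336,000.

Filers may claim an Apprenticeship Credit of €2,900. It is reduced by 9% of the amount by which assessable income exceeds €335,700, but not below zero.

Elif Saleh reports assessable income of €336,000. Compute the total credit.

€2,873

Solar Installation Rebate: €336,000 is at or above €336,000, so the credit is €0.
Apprenticeship Credit: 9% of the €300 excess over €335,700 is €27; credit = €2,900 − €27 = €2,873.
Total: €0 + €2,873 = €2,873.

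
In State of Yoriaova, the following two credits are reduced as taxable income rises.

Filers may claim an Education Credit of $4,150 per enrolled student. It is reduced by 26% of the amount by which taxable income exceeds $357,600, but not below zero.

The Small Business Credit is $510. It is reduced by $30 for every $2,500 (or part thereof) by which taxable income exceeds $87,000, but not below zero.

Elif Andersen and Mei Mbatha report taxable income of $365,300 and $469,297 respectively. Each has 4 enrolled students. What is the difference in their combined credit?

Elif ($365,300): Education Credit: base = 4 × $4,150 = $16,600. 26% of the $7,700 excess over $357,600 is $2,002; credit = $16,600 − $2,002 = $14,598. Small Business Credit: income exceeds $87,000 by $278,300 → 112 increments × $30 = $3,360 ≥ base, so the credit is $0. total $14,598 + $0 = $14,598
Mei ($469,297): Education Credit: base = 4 × $4,150 = $16,600. 26% of the $111,697 excess over $357,600 is $29,041.22 ≥ base, so the credit is $0. Small Business Credit: income exceeds $87,000 by $382,297 → 153 increments × $30 = $4,590 ≥ base, so the credit is $0. total $0 + $0 = $0
Difference: |$14,598 − $0| = $14,598.

$14,598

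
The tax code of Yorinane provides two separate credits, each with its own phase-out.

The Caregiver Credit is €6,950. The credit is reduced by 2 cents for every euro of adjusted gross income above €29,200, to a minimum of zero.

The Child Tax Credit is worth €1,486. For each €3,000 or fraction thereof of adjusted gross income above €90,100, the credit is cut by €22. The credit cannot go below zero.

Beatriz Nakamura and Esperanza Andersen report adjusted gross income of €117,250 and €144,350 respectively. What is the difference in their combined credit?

€740

Beatriz (€117,250): Caregiver Credit: 2% of the €88,050 excess over €29,200 is €1,761; credit = €6,950 − €1,761 = €5,189. Child Tax Credit: income exceeds €90,100 by €27,150, which is 10 full-or-partial €3,000 increments; reduction = 10 × €22 = €220, leaving €1,266. total €5,189 + €1,266 = €6,455
Esperanza (€144,350): Caregiver Credit: 2% of the €115,150 excess over €29,200 is €2,303; credit = €6,950 − €2,303 = €4,647. Child Tax Credit: income exceeds €90,100 by €54,250, which is 19 full-or-partial €3,000 increments; reduction = 19 × €22 = €418, leaving €1,068. total €4,647 + €1,068 = €5,715
Difference: |€6,455 − €5,715| = €740.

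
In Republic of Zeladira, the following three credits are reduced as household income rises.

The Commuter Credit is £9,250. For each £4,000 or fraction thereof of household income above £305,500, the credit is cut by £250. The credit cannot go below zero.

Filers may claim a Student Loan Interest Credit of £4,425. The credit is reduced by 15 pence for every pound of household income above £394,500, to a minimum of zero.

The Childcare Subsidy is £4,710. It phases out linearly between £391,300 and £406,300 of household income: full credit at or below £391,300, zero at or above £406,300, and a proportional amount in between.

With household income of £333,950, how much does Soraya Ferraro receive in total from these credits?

Commuter Credit: income exceeds £305,500 by £28,450, which is 8 full-or-partial £4,000 increments; reduction = 8 × £250 = £2,000, leaving £7,250.
Student Loan Interest Credit: £333,950 is at or below the £394,500 threshold, so the full £4,425 applies.
Childcare Subsidy: £333,950 is at or below the £391,300 threshold, so the full £4,710 applies.
Total: £7,250 + £4,425 + £4,710 = £16,385.

£16,385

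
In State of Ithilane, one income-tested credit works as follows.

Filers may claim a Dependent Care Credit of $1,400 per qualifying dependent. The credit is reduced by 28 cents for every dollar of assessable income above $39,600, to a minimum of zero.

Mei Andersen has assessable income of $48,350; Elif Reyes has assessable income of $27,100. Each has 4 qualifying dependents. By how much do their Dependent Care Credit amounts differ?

Mei ($48,350): Dependent Care Credit: base = 4 × $1,400 = $5,600. 28% of the $8,750 excess over $39,600 is $2,450; credit = $5,600 − $2,450 = $3,150.
Elif ($27,100): Dependent Care Credit: base = 4 × $1,400 = $5,600. $27,100 is at or below the $39,600 threshold, so the full $5,600 applies.
Difference: |$3,150 − $5,600| = $2,450.

$2,450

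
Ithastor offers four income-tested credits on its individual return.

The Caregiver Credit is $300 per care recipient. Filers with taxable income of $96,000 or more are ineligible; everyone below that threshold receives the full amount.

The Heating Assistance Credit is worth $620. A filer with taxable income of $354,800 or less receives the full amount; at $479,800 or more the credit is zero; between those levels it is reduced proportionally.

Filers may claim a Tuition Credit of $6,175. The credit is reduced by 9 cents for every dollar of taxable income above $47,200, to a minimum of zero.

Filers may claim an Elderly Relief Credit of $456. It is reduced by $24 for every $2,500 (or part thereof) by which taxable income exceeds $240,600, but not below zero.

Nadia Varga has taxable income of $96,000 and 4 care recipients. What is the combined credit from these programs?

Caregiver Credit: base = 4 × $300 = $1,200. $96,000 meets or exceeds the $96,000 cutoff, so the credit is $0.
Heating Assistance Credit: $96,000 is at or below the $354,800 threshold, so the full $620 applies.
Tuition Credit: 9% of the $48,800 excess over $47,200 is $4,392; credit = $6,175 − $4,392 = $1,783.
Elderly Relief Credit: $96,000 is at or below the $240,600 threshold, so the full $456 applies.
Total: $0 + $620 + $1,783 + $456 = $2,859.

$2,859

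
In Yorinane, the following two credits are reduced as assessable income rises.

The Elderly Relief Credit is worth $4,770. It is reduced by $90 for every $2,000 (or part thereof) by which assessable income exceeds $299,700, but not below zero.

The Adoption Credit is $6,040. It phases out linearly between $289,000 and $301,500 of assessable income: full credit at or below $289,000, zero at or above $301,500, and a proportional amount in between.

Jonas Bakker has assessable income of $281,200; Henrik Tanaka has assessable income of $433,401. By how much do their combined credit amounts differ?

$10,810

Jonas ($281,200): Elderly Relief Credit: $281,200 is at or below the $299,700 threshold, so the full $4,770 applies. Adoption Credit: $281,200 is at or below the $289,000 threshold, so the full $6,040 applies. total $4,770 + $6,040 = $10,810
Henrik ($433,401): Elderly Relief Credit: income exceeds $299,700 by $133,701 → 67 increments × $90 = $6,030 ≥ base, so the credit is $0. Adoption Credit: $433,401 is at or above $301,500, so the credit is $0. total $0 + $0 = $0
Difference: |$10,810 − $0| = $10,810.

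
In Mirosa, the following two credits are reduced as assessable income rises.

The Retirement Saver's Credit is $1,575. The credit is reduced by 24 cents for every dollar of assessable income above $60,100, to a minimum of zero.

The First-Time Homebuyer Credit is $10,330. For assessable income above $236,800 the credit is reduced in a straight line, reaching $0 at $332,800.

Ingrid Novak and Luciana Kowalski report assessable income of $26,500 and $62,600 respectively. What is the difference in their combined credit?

$600

Ingrid ($26,500): Retirement Saver's Credit: $26,500 is at or below the $60,100 threshold, so the full $1,575 applies. First-Time Homebuyer Credit: $26,500 is at or below the $236,800 threshold, so the full $10,330 applies. total $1,575 + $10,330 = $11,905
Luciana ($62,600): Retirement Saver's Credit: 24% of the $2,500 excess over $60,100 is $600; credit = $1,575 − $600 = $975. First-Time Homebuyer Credit: $62,600 is at or below the $236,800 threshold, so the full $10,330 applies. total $975 + $10,330 = $11,305
Difference: |$11,905 − $11,305| = $600.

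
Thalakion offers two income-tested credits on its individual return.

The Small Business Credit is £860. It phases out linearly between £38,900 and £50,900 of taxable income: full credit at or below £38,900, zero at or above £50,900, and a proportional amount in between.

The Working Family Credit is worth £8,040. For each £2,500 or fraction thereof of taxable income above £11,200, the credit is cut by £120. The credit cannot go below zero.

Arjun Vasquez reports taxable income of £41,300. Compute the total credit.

Small Business Credit: £41,300 is £2,400 into a £12,000 phase-out range, leaving 9,600/12,000 of the credit: £860 × 9,600/12,000 = £688.
Working Family Credit: income exceeds £11,200 by £30,100, which is 13 full-or-partial £2,500 increments; reduction = 13 × £120 = £1,560, leaving £6,480.
Total: £688 + £6,480 = £7,168.

£7,168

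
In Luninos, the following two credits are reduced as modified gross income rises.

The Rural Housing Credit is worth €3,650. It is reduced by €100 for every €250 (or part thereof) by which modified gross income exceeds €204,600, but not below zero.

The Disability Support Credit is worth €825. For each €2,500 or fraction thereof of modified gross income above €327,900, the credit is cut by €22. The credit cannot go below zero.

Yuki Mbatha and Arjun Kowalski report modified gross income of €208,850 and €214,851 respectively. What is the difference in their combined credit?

€1,950

Yuki (€208,850): Rural Housing Credit: income exceeds €204,600 by €4,250, which is 17 full-or-partial €250 increments; reduction = 17 × €100 = €1,700, leaving €1,950. Disability Support Credit: €208,850 is at or below the €327,900 threshold, so the full €825 applies. total €1,950 + €825 = €2,775
Arjun (€214,851): Rural Housing Credit: income exceeds €204,600 by €10,251 → 42 increments × €100 = €4,200 ≥ base, so the credit is €0. Disability Support Credit: €214,851 is at or below the €327,900 threshold, so the full €825 applies. total €0 + €825 = €825
Difference: |€2,775 − €825| = €1,950.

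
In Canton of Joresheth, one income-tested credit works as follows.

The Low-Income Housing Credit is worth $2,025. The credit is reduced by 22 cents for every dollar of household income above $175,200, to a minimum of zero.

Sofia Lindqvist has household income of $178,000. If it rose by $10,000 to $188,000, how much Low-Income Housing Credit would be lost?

$1,409

At $178,000 — 22% of the $2,800 excess over $175,200 is $616; credit = $2,025 − $616 = $1,409.
At $188,000 — 22% of the $12,800 excess over $175,200 is $2,816 ≥ base, so the credit is $0.
Lost: $1,409 − $0 = $1,409.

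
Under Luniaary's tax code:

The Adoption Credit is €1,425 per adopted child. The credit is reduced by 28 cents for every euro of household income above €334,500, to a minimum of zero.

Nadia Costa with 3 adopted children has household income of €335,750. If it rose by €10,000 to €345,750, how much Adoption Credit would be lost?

At €335,750 — base = 3 × €1,425 = €4,275. 28% of the €1,250 excess over €334,500 is €350; credit = €4,275 − €350 = €3,925.
At €345,750 — base = 3 × €1,425 = €4,275. 28% of the €11,250 excess over €334,500 is €3,150; credit = €4,275 − €3,150 = €1,125.
Lost: €3,925 − €1,125 = €2,800.

€2,800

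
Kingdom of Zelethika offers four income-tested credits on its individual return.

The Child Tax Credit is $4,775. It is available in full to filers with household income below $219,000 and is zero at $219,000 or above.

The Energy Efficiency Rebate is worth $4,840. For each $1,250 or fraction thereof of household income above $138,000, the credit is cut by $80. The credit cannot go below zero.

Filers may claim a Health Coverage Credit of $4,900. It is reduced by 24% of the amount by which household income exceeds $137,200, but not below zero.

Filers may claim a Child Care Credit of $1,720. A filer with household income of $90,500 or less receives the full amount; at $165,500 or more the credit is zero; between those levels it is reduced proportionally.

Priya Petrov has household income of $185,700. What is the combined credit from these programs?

$6,495

Child Tax Credit: $185,700 is below the $219,000 cutoff, so the full $4,775 applies.
Energy Efficiency Rebate: income exceeds $138,000 by $47,700, which is 39 full-or-partial $1,250 increments; reduction = 39 × $80 = $3,120, leaving $1,720.
Health Coverage Credit: 24% of the $48,500 excess over $137,200 is $11,640 ≥ base, so the credit is $0.
Child Care Credit: $185,700 is at or above $165,500, so the credit is $0.
Total: $4,775 + $1,720 + $0 + $0 = $6,495.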